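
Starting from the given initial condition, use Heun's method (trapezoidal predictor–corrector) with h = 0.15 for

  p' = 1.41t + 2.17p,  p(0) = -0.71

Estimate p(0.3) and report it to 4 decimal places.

-1.2745

Heun: k1 = f(t_n, p_n); k2 = f(t_n + h, p_n + h·k1); p_{n+1} = p_n + (h/2)·(k1 + k2).
t=0.000000, p=-0.710000:
  k1 = f(0.000000, -0.710000) = -1.540700
  k2 = f(0.150000, -0.941105) = -1.830698
  p ← -0.710000 + (0.15/2)·(-1.540700 + (-1.830698)) = -0.962855
t=0.150000, p=-0.962855:
  k1 = f(0.150000, -0.962855) = -1.877895
  k2 = f(0.300000, -1.244539) = -2.277650
  p ← -0.962855 + (0.15/2)·(-1.877895 + (-2.277650)) = -1.274521
p(0.3) ≈ -1.2745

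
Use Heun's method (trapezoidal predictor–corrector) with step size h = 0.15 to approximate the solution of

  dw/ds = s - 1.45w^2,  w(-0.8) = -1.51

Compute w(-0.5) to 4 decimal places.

Heun: k1 = f(s_n, w_n); k2 = f(s_n + h, w_n + h·k1); w_{n+1} = w_n + (h/2)·(k1 + k2).
s=-0.800000, w=-1.510000:
  k1 = f(-0.800000, -1.510000) = -4.106145
  k2 = f(-0.650000, -2.125922) = -7.203338
  w ← -1.510000 + (0.15/2)·(-4.106145 + (-7.203338)) = -2.358211
s=-0.650000, w=-2.358211:
  k1 = f(-0.650000, -2.358211) = -8.713682
  k2 = f(-0.500000, -3.665264) = -19.979527
  w ← -2.358211 + (0.15/2)·(-8.713682 + (-19.979527)) = -4.510202
w(-0.5) ≈ -4.5102

-4.5102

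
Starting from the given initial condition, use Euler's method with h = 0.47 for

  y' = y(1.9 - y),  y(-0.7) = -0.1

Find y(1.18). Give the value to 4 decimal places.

Euler: y_{n+1} = y_n + h·f(s_n, y_n).
s=-0.700000, y=-0.100000: f=-0.200000 → y ← -0.100000 + 0.47·(-0.200000) = -0.194000
s=-0.230000, y=-0.194000: f=-0.406236 → y ← -0.194000 + 0.47·(-0.406236) = -0.384931
s=0.240000, y=-0.384931: f=-0.879541 → y ← -0.384931 + 0.47·(-0.879541) = -0.798315
s=0.710000, y=-0.798315: f=-2.154105 → y ← -0.798315 + 0.47·(-2.154105) = -1.810744
y(1.18) ≈ -1.8107

-1.8107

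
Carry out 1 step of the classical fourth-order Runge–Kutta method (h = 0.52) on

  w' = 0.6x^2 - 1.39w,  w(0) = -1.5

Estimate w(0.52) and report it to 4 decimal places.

RK4: k1 = f(x_n, w_n); k2 = f(x_n + h/2, w_n + (h/2)·k1); k3 = f(x_n + h/2, w_n + (h/2)·k2); k4 = f(x_n + h, w_n + h·k3); w_{n+1} = w_n + (h/6)·(k1 + 2k2 + 2k3 + k4).
x=0.000000, w=-1.500000:
  k1 = f(0.000000, -1.500000) = 2.085000
  k2 = f(0.260000, -0.957900) = 1.372041
  k3 = f(0.260000, -1.143269) = 1.629704
  k4 = f(0.520000, -0.652554) = 1.069290
  w ← -1.500000 + (0.52/6)·(k1 + 2k2 + 2k3 + k4) = -0.706326
w(0.52) ≈ -0.7063

-0.7063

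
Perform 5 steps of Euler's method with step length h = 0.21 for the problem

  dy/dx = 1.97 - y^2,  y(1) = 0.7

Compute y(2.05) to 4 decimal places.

1.3879

Euler: y_{n+1} = y_n + h·f(x_n, y_n).
x=1.000000, y=0.700000: f=1.480000 → y ← 0.700000 + 0.21·1.480000 = 1.010800
x=1.210000, y=1.010800: f=0.948283 → y ← 1.010800 + 0.21·0.948283 = 1.209940
x=1.420000, y=1.209940: f=0.506046 → y ← 1.209940 + 0.21·0.506046 = 1.316209
x=1.630000, y=1.316209: f=0.237593 → y ← 1.316209 + 0.21·0.237593 = 1.366104
x=1.840000, y=1.366104: f=0.103760 → y ← 1.366104 + 0.21·0.103760 = 1.387893
y(2.05) ≈ 1.3879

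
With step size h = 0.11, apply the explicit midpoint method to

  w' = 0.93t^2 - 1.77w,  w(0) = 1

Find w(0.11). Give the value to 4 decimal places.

0.8246

Midpoint: k1 = f(t_n, w_n); k2 = f(t_n + h/2, w_n + (h/2)·k1); w_{n+1} = w_n + h·k2.
t=0.000000, w=1.000000:
  k1 = f(0.000000, 1.000000) = -1.770000
  k2 = f(0.055000, 0.902650) = -1.594877
  w ← 1.000000 + 0.11·(-1.594877) = 0.824564
w(0.11) ≈ 0.8246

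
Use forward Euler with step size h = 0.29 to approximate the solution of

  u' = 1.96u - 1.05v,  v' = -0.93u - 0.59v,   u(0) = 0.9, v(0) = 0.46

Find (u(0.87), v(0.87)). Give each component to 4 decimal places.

Euler on (u,v): u_{n+1} = u_n + h·u', v_{n+1} = v_n + h·v'.
0.000000: (0.900000, 0.460000); f=(1.281000, -1.108400) → (1.271490, 0.138564)
0.290000: (1.271490, 0.138564); f=(2.346628, -1.264238) → (1.952012, -0.228065)
0.580000: (1.952012, -0.228065); f=(4.065412, -1.680813) → (3.130982, -0.715501)
(u(0.87), v(0.87)) ≈ (3.1310, -0.7155)

3.1310, -0.7155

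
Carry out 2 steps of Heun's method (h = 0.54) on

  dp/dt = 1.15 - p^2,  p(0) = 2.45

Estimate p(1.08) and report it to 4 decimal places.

Heun: k1 = f(t_n, p_n); k2 = f(t_n + h, p_n + h·k1); p_{n+1} = p_n + (h/2)·(k1 + k2).
t=0.000000, p=2.450000:
  k1 = f(0.000000, 2.450000) = -4.852500
  k2 = f(0.540000, -0.170350) = 1.120981
  p ← 2.450000 + (0.54/2)·(-4.852500 + 1.120981) = 1.442490
t=0.540000, p=1.442490:
  k1 = f(0.540000, 1.442490) = -0.930777
  k2 = f(1.080000, 0.939870) = 0.266644
  p ← 1.442490 + (0.54/2)·(-0.930777 + 0.266644) = 1.263174
p(1.08) ≈ 1.2632

1.2632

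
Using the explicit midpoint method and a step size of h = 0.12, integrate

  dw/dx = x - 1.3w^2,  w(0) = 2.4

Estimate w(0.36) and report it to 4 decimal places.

Midpoint: k1 = f(x_n, w_n); k2 = f(x_n + h/2, w_n + (h/2)·k1); w_{n+1} = w_n + h·k2.
x=0.000000, w=2.400000:
  k1 = f(0.000000, 2.400000) = -7.488000
  k2 = f(0.060000, 1.950720) = -4.886901
  w ← 2.400000 + 0.12·(-4.886901) = 1.813572
x=0.120000, w=1.813572:
  k1 = f(0.120000, 1.813572) = -4.155756
  k2 = f(0.180000, 1.564227) = -3.000846
  w ← 1.813572 + 0.12·(-3.000846) = 1.453470
x=0.240000, w=1.453470:
  k1 = f(0.240000, 1.453470) = -2.506349
  k2 = f(0.300000, 1.303089) = -1.907455
  w ← 1.453470 + 0.12·(-1.907455) = 1.224576
w(0.36) ≈ 1.2246

1.2246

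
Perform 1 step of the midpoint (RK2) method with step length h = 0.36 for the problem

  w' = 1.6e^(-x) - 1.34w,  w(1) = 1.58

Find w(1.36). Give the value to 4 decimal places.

1.1275

Midpoint: k1 = f(x_n, w_n); k2 = f(x_n + h/2, w_n + (h/2)·k1); w_{n+1} = w_n + h·k2.
x=1.000000, w=1.580000:
  k1 = f(1.000000, 1.580000) = -1.528593
  k2 = f(1.180000, 1.304853) = -1.256857
  w ← 1.580000 + 0.36·(-1.256857) = 1.127531
w(1.36) ≈ 1.1275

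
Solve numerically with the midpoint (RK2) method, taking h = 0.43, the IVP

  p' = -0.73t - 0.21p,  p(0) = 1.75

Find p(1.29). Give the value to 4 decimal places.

Midpoint: k1 = f(t_n, p_n); k2 = f(t_n + h/2, p_n + (h/2)·k1); p_{n+1} = p_n + h·k2.
t=0.000000, p=1.750000:
  k1 = f(0.000000, 1.750000) = -0.367500
  k2 = f(0.215000, 1.670988) = -0.507857
  p ← 1.750000 + 0.43·(-0.507857) = 1.531621
t=0.430000, p=1.531621:
  k1 = f(0.430000, 1.531621) = -0.635540
  k2 = f(0.645000, 1.394980) = -0.763796
  p ← 1.531621 + 0.43·(-0.763796) = 1.203189
t=0.860000, p=1.203189:
  k1 = f(0.860000, 1.203189) = -0.880470
  k2 = f(1.075000, 1.013888) = -0.997667
  p ← 1.203189 + 0.43·(-0.997667) = 0.774193
p(1.29) ≈ 0.7742

0.7742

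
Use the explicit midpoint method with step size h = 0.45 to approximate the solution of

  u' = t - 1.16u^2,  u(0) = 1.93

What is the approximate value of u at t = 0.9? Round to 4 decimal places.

1.3081

Midpoint: k1 = f(t_n, u_n); k2 = f(t_n + h/2, u_n + (h/2)·k1); u_{n+1} = u_n + h·k2.
t=0.000000, u=1.930000:
  k1 = f(0.000000, 1.930000) = -4.320884
  k2 = f(0.225000, 0.957801) = -0.839164
  u ← 1.930000 + 0.45·(-0.839164) = 1.552376
t=0.450000, u=1.552376:
  k1 = f(0.450000, 1.552376) = -2.345451
  k2 = f(0.675000, 1.024650) = -0.542892
  u ← 1.552376 + 0.45·(-0.542892) = 1.308075
u(0.9) ≈ 1.3081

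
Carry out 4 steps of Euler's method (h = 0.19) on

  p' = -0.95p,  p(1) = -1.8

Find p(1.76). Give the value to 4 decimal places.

Euler: p_{n+1} = p_n + h·f(x_n, p_n).
x=1.000000, p=-1.800000: f=1.710000 → p ← -1.800000 + 0.19·1.710000 = -1.475100
x=1.190000, p=-1.475100: f=1.401345 → p ← -1.475100 + 0.19·1.401345 = -1.208844
x=1.380000, p=-1.208844: f=1.148402 → p ← -1.208844 + 0.19·1.148402 = -0.990648
x=1.570000, p=-0.990648: f=0.941116 → p ← -0.990648 + 0.19·0.941116 = -0.811836
p(1.76) ≈ -0.8118

-0.8118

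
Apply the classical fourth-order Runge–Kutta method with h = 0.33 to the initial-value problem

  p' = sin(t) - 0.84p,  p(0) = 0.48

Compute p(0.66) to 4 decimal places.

RK4: k1 = f(t_n, p_n); k2 = f(t_n + h/2, p_n + (h/2)·k1); k3 = f(t_n + h/2, p_n + (h/2)·k2); k4 = f(t_n + h, p_n + h·k3); p_{n+1} = p_n + (h/6)·(k1 + 2k2 + 2k3 + k4).
t=0.000000, p=0.480000:
  k1 = f(0.000000, 0.480000) = -0.403200
  k2 = f(0.165000, 0.413472) = -0.183064
  k3 = f(0.165000, 0.449794) = -0.213575
  k4 = f(0.330000, 0.409520) = -0.019954
  p ← 0.480000 + (0.33/6)·(k1 + 2k2 + 2k3 + k4) = 0.413096
t=0.330000, p=0.413096:
  k1 = f(0.330000, 0.413096) = -0.022958
  k2 = f(0.495000, 0.409308) = 0.131213
  k3 = f(0.495000, 0.434746) = 0.109845
  k4 = f(0.660000, 0.449345) = 0.235667
  p ← 0.413096 + (0.33/6)·(k1 + 2k2 + 2k3 + k4) = 0.451312
p(0.66) ≈ 0.4513

0.4513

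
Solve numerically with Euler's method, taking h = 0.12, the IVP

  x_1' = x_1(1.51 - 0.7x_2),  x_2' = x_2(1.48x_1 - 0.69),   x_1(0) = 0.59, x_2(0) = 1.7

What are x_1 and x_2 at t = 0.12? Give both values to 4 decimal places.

Euler on (x_1,x_2): x_1_{n+1} = x_1_n + h·x_1', x_2_{n+1} = x_2_n + h·x_2'.
0.000000: (0.590000, 1.700000); f=(0.188800, 0.311440) → (0.612656, 1.737373)
(x_1(0.12), x_2(0.12)) ≈ (0.6127, 1.7374)

0.6127, 1.7374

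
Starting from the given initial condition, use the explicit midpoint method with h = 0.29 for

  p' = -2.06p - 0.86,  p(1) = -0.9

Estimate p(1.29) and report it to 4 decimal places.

Midpoint: k1 = f(s_n, p_n); k2 = f(s_n + h/2, p_n + (h/2)·k1); p_{n+1} = p_n + h·k2.
s=1.000000, p=-0.900000:
  k1 = f(1.000000, -0.900000) = 0.994000
  k2 = f(1.145000, -0.755870) = 0.697092
  p ← -0.900000 + 0.29·0.697092 = -0.697843
p(1.29) ≈ -0.6978

-0.6978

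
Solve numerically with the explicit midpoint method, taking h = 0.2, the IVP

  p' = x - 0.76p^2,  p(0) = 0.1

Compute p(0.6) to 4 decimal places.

0.2687

Midpoint: k1 = f(x_n, p_n); k2 = f(x_n + h/2, p_n + (h/2)·k1); p_{n+1} = p_n + h·k2.
x=0.000000, p=0.100000:
  k1 = f(0.000000, 0.100000) = -0.007600
  k2 = f(0.100000, 0.099240) = 0.092515
  p ← 0.100000 + 0.2·0.092515 = 0.118503
x=0.200000, p=0.118503:
  k1 = f(0.200000, 0.118503) = 0.189327
  k2 = f(0.300000, 0.137436) = 0.285645
  p ← 0.118503 + 0.2·0.285645 = 0.175632
x=0.400000, p=0.175632:
  k1 = f(0.400000, 0.175632) = 0.376557
  k2 = f(0.500000, 0.213288) = 0.465426
  p ← 0.175632 + 0.2·0.465426 = 0.268717
p(0.6) ≈ 0.2687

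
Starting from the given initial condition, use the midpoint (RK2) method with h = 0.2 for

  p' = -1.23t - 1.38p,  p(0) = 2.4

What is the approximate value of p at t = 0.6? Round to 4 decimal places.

Midpoint: k1 = f(t_n, p_n); k2 = f(t_n + h/2, p_n + (h/2)·k1); p_{n+1} = p_n + h·k2.
t=0.000000, p=2.400000:
  k1 = f(0.000000, 2.400000) = -3.312000
  k2 = f(0.100000, 2.068800) = -2.977944
  p ← 2.400000 + 0.2·(-2.977944) = 1.804411
t=0.200000, p=1.804411:
  k1 = f(0.200000, 1.804411) = -2.736087
  k2 = f(0.300000, 1.530802) = -2.481507
  p ← 1.804411 + 0.2·(-2.481507) = 1.308110
t=0.400000, p=1.308110:
  k1 = f(0.400000, 1.308110) = -2.297191
  k2 = f(0.500000, 1.078391) = -2.103179
  p ← 1.308110 + 0.2·(-2.103179) = 0.887474
p(0.6) ≈ 0.8875

0.8875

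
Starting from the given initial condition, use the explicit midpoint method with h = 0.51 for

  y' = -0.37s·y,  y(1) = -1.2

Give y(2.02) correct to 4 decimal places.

Midpoint: k1 = f(s_n, y_n); k2 = f(s_n + h/2, y_n + (h/2)·k1); y_{n+1} = y_n + h·k2.
s=1.000000, y=-1.200000:
  k1 = f(1.000000, -1.200000) = 0.444000
  k2 = f(1.255000, -1.086780) = 0.504646
  y ← -1.200000 + 0.51·0.504646 = -0.942630
s=1.510000, y=-0.942630:
  k1 = f(1.510000, -0.942630) = 0.526648
  k2 = f(1.765000, -0.808335) = 0.527883
  y ← -0.942630 + 0.51·0.527883 = -0.673410
y(2.02) ≈ -0.6734

-0.6734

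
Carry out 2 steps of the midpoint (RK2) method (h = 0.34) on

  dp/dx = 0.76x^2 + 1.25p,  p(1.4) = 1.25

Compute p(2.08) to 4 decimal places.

Midpoint: k1 = f(x_n, p_n); k2 = f(x_n + h/2, p_n + (h/2)·k1); p_{n+1} = p_n + h·k2.
x=1.400000, p=1.250000:
  k1 = f(1.400000, 1.250000) = 3.052100
  k2 = f(1.570000, 1.768857) = 4.084395
  p ← 1.250000 + 0.34·4.084395 = 2.638694
x=1.740000, p=2.638694:
  k1 = f(1.740000, 2.638694) = 5.599344
  k2 = f(1.910000, 3.590583) = 7.260785
  p ← 2.638694 + 0.34·7.260785 = 5.107361
p(2.08) ≈ 5.1074

5.1074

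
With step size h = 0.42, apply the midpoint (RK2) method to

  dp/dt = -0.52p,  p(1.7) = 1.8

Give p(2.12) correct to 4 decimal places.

Midpoint: k1 = f(t_n, p_n); k2 = f(t_n + h/2, p_n + (h/2)·k1); p_{n+1} = p_n + h·k2.
t=1.700000, p=1.800000:
  k1 = f(1.700000, 1.800000) = -0.936000
  k2 = f(1.910000, 1.603440) = -0.833789
  p ← 1.800000 + 0.42·(-0.833789) = 1.449809
p(2.12) ≈ 1.4498

1.4498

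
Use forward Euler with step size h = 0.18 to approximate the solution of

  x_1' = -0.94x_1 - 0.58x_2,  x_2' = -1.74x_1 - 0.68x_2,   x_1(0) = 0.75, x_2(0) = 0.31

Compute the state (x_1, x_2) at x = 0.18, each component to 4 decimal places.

0.5907, 0.0372

Euler on (x_1,x_2): x_1_{n+1} = x_1_n + h·x_1', x_2_{n+1} = x_2_n + h·x_2'.
0.000000: (0.750000, 0.310000); f=(-0.884800, -1.515800) → (0.590736, 0.037156)
(x_1(0.18), x_2(0.18)) ≈ (0.5907, 0.0372)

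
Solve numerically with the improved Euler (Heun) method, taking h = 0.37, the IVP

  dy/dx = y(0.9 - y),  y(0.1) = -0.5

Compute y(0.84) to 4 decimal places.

Heun: k1 = f(x_n, y_n); k2 = f(x_n + h, y_n + h·k1); y_{n+1} = y_n + (h/2)·(k1 + k2).
x=0.100000, y=-0.500000:
  k1 = f(0.100000, -0.500000) = -0.700000
  k2 = f(0.470000, -0.759000) = -1.259181
  y ← -0.500000 + (0.37/2)·(-0.700000 + (-1.259181)) = -0.862448
x=0.470000, y=-0.862448:
  k1 = f(0.470000, -0.862448) = -1.520021
  k2 = f(0.840000, -1.424856) = -3.312586
  y ← -0.862448 + (0.37/2)·(-1.520021 + (-3.312586)) = -1.756481
y(0.84) ≈ -1.7565

-1.7565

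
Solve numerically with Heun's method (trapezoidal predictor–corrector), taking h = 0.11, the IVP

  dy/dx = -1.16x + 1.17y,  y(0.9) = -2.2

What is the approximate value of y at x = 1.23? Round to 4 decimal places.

Heun: k1 = f(x_n, y_n); k2 = f(x_n + h, y_n + h·k1); y_{n+1} = y_n + (h/2)·(k1 + k2).
x=0.900000, y=-2.200000:
  k1 = f(0.900000, -2.200000) = -3.618000
  k2 = f(1.010000, -2.597980) = -4.211237
  y ← -2.200000 + (0.11/2)·(-3.618000 + (-4.211237)) = -2.630608
x=1.010000, y=-2.630608:
  k1 = f(1.010000, -2.630608) = -4.249411
  k2 = f(1.120000, -3.098043) = -4.923911
  y ← -2.630608 + (0.11/2)·(-4.249411 + (-4.923911)) = -3.135141
x=1.120000, y=-3.135141:
  k1 = f(1.120000, -3.135141) = -4.967315
  k2 = f(1.230000, -3.681545) = -5.734208
  y ← -3.135141 + (0.11/2)·(-4.967315 + (-5.734208)) = -3.723724
y(1.23) ≈ -3.7237

-3.7237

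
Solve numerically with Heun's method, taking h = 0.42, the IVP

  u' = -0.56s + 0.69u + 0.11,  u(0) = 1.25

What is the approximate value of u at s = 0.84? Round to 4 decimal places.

2.1122

Heun: k1 = f(s_n, u_n); k2 = f(s_n + h, u_n + h·k1); u_{n+1} = u_n + (h/2)·(k1 + k2).
s=0.000000, u=1.250000:
  k1 = f(0.000000, 1.250000) = 0.972500
  k2 = f(0.420000, 1.658450) = 1.019130
  u ← 1.250000 + (0.42/2)·(0.972500 + 1.019130) = 1.668242
s=0.420000, u=1.668242:
  k1 = f(0.420000, 1.668242) = 1.025887
  k2 = f(0.840000, 2.099115) = 1.087989
  u ← 1.668242 + (0.42/2)·(1.025887 + 1.087989) = 2.112157
u(0.84) ≈ 2.1122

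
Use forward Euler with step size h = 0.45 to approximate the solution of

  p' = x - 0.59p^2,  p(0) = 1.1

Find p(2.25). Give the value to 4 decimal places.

Euler: p_{n+1} = p_n + h·f(x_n, p_n).
x=0.000000, p=1.100000: f=-0.713900 → p ← 1.100000 + 0.45·(-0.713900) = 0.778745
x=0.450000, p=0.778745: f=0.092198 → p ← 0.778745 + 0.45·0.092198 = 0.820234
x=0.900000, p=0.820234: f=0.503057 → p ← 0.820234 + 0.45·0.503057 = 1.046610
x=1.350000, p=1.046610: f=0.703718 → p ← 1.046610 + 0.45·0.703718 = 1.363283
x=1.800000, p=1.363283: f=0.703461 → p ← 1.363283 + 0.45·0.703461 = 1.679841
p(2.25) ≈ 1.6798

1.6798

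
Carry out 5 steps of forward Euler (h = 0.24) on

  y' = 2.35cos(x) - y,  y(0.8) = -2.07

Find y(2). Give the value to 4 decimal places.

Euler: y_{n+1} = y_n + h·f(x_n, y_n).
x=0.800000, y=-2.070000: f=3.707261 → y ← -2.070000 + 0.24·3.707261 = -1.180257
x=1.040000, y=-1.180257: f=2.369875 → y ← -1.180257 + 0.24·2.369875 = -0.611487
x=1.280000, y=-0.611487: f=1.285268 → y ← -0.611487 + 0.24·1.285268 = -0.303023
x=1.520000, y=-0.303023: f=0.422343 → y ← -0.303023 + 0.24·0.422343 = -0.201661
x=1.760000, y=-0.201661: f=-0.240320 → y ← -0.201661 + 0.24·(-0.240320) = -0.259337
y(2) ≈ -0.2593

-0.2593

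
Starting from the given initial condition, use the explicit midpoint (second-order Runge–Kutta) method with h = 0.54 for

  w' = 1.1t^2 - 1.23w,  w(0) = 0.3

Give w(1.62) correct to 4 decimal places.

1.1024

Midpoint: k1 = f(t_n, w_n); k2 = f(t_n + h/2, w_n + (h/2)·k1); w_{n+1} = w_n + h·k2.
t=0.000000, w=0.300000:
  k1 = f(0.000000, 0.300000) = -0.369000
  k2 = f(0.270000, 0.200370) = -0.166265
  w ← 0.300000 + 0.54·(-0.166265) = 0.210217
t=0.540000, w=0.210217:
  k1 = f(0.540000, 0.210217) = 0.062193
  k2 = f(0.810000, 0.227009) = 0.442489
  w ← 0.210217 + 0.54·0.442489 = 0.449161
t=1.080000, w=0.449161:
  k1 = f(1.080000, 0.449161) = 0.730572
  k2 = f(1.350000, 0.646415) = 1.209659
  w ← 0.449161 + 0.54·1.209659 = 1.102377
w(1.62) ≈ 1.1024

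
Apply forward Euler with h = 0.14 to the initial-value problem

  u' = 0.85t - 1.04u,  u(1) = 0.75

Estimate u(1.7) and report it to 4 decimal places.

0.9307

Euler: u_{n+1} = u_n + h·f(t_n, u_n).
t=1.000000, u=0.750000: f=0.070000 → u ← 0.750000 + 0.14·0.070000 = 0.759800
t=1.140000, u=0.759800: f=0.178808 → u ← 0.759800 + 0.14·0.178808 = 0.784833
t=1.280000, u=0.784833: f=0.271774 → u ← 0.784833 + 0.14·0.271774 = 0.822881
t=1.420000, u=0.822881: f=0.351203 → u ← 0.822881 + 0.14·0.351203 = 0.872050
t=1.560000, u=0.872050: f=0.419068 → u ← 0.872050 + 0.14·0.419068 = 0.930719
u(1.7) ≈ 0.9307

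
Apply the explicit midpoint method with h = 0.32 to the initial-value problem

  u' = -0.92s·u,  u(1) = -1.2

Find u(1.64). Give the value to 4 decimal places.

-0.5519

Midpoint: k1 = f(s_n, u_n); k2 = f(s_n + h/2, u_n + (h/2)·k1); u_{n+1} = u_n + h·k2.
s=1.000000, u=-1.200000:
  k1 = f(1.000000, -1.200000) = 1.104000
  k2 = f(1.160000, -1.023360) = 1.092130
  u ← -1.200000 + 0.32·1.092130 = -0.850518
s=1.320000, u=-0.850518:
  k1 = f(1.320000, -0.850518) = 1.032870
  k2 = f(1.480000, -0.685259) = 0.933049
  u ← -0.850518 + 0.32·0.933049 = -0.551943
u(1.64) ≈ -0.5519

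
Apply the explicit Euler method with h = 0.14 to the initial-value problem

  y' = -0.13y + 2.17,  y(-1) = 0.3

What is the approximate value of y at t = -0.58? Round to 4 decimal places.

1.1788

Euler: y_{n+1} = y_n + h·f(t_n, y_n).
t=-1.000000, y=0.300000: f=2.131000 → y ← 0.300000 + 0.14·2.131000 = 0.598340
t=-0.860000, y=0.598340: f=2.092216 → y ← 0.598340 + 0.14·2.092216 = 0.891250
t=-0.720000, y=0.891250: f=2.054137 → y ← 0.891250 + 0.14·2.054137 = 1.178829
y(-0.58) ≈ 1.1788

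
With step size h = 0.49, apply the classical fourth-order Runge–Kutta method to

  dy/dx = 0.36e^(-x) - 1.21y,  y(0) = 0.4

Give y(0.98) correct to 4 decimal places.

RK4: k1 = f(x_n, y_n); k2 = f(x_n + h/2, y_n + (h/2)·k1); k3 = f(x_n + h/2, y_n + (h/2)·k2); k4 = f(x_n + h, y_n + h·k3); y_{n+1} = y_n + (h/6)·(k1 + 2k2 + 2k3 + k4).
x=0.000000, y=0.400000:
  k1 = f(0.000000, 0.400000) = -0.124000
  k2 = f(0.245000, 0.369620) = -0.165467
  k3 = f(0.245000, 0.359461) = -0.153174
  k4 = f(0.490000, 0.324945) = -0.172638
  y ← 0.400000 + (0.49/6)·(k1 + 2k2 + 2k3 + k4) = 0.323730
x=0.490000, y=0.323730:
  k1 = f(0.490000, 0.323730) = -0.171168
  k2 = f(0.735000, 0.281794) = -0.168349
  k3 = f(0.735000, 0.282485) = -0.169184
  k4 = f(0.980000, 0.240830) = -0.156292
  y ← 0.323730 + (0.49/6)·(k1 + 2k2 + 2k3 + k4) = 0.241857
y(0.98) ≈ 0.2419

0.2419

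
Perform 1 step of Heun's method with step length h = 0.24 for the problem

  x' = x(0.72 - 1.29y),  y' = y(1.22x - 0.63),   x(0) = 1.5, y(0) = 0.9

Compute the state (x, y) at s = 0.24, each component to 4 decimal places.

Heun on (x,y): k1 = f(s_n, state_n); k2 = f(s_n + h, state_n + h·k1); state_{n+1} = state_n + (h/2)·(k1 + k2).
0.000000: (1.500000, 0.900000)
  k1 = (-0.661500, 1.080000)
  predictor → (1.341240, 1.159200)
  k2 = (-1.039955, 1.166518)
  → (1.295825, 1.169582)
(x(0.24), y(0.24)) ≈ (1.2958, 1.1696)

1.2958, 1.1696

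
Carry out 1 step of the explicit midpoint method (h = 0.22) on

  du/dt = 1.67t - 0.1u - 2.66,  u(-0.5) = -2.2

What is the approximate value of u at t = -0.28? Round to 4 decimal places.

Midpoint: k1 = f(t_n, u_n); k2 = f(t_n + h/2, u_n + (h/2)·k1); u_{n+1} = u_n + h·k2.
t=-0.500000, u=-2.200000:
  k1 = f(-0.500000, -2.200000) = -3.275000
  k2 = f(-0.390000, -2.560250) = -3.055275
  u ← -2.200000 + 0.22·(-3.055275) = -2.872161
u(-0.28) ≈ -2.8722

-2.8722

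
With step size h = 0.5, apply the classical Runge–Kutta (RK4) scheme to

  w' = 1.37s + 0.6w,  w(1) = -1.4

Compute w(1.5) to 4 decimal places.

RK4: k1 = f(s_n, w_n); k2 = f(s_n + h/2, w_n + (h/2)·k1); k3 = f(s_n + h/2, w_n + (h/2)·k2); k4 = f(s_n + h, w_n + h·k3); w_{n+1} = w_n + (h/6)·(k1 + 2k2 + 2k3 + k4).
s=1.000000, w=-1.400000:
  k1 = f(1.000000, -1.400000) = 0.530000
  k2 = f(1.250000, -1.267500) = 0.952000
  k3 = f(1.250000, -1.162000) = 1.015300
  k4 = f(1.500000, -0.892350) = 1.519590
  w ← -1.400000 + (0.5/6)·(k1 + 2k2 + 2k3 + k4) = -0.901317
w(1.5) ≈ -0.9013

-0.9013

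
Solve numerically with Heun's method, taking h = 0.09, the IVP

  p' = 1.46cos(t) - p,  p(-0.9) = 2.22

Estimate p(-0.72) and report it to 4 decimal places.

2.0208

Heun: k1 = f(t_n, p_n); k2 = f(t_n + h, p_n + h·k1); p_{n+1} = p_n + (h/2)·(k1 + k2).
t=-0.900000, p=2.220000:
  k1 = f(-0.900000, 2.220000) = -1.312449
  k2 = f(-0.810000, 2.101880) = -1.095212
  p ← 2.220000 + (0.09/2)·(-1.312449 + (-1.095212)) = 2.111655
t=-0.810000, p=2.111655:
  k1 = f(-0.810000, 2.111655) = -1.104988
  k2 = f(-0.720000, 2.012206) = -0.914570
  p ← 2.111655 + (0.09/2)·(-1.104988 + (-0.914570)) = 2.020775
p(-0.72) ≈ 2.0208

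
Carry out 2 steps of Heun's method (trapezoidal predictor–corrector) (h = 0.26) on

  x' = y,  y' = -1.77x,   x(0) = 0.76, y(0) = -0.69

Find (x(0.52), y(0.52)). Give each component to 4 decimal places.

Heun on (x,y): k1 = f(s_n, state_n); k2 = f(s_n + h, state_n + h·k1); state_{n+1} = state_n + (h/2)·(k1 + k2).
0.000000: (0.760000, -0.690000)
  k1 = (-0.690000, -1.345200)
  predictor → (0.580600, -1.039752)
  k2 = (-1.039752, -1.027662)
  → (0.535132, -0.998472)
0.260000: (0.535132, -0.998472)
  k1 = (-0.998472, -0.947184)
  predictor → (0.275530, -1.244740)
  k2 = (-1.244740, -0.487687)
  → (0.243515, -1.185005)
(x(0.52), y(0.52)) ≈ (0.2435, -1.1850)

0.2435, -1.1850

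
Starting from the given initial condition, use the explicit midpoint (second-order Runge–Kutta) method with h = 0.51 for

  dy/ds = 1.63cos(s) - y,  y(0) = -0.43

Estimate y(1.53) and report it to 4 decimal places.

0.5138

Midpoint: k1 = f(s_n, y_n); k2 = f(s_n + h/2, y_n + (h/2)·k1); y_{n+1} = y_n + h·k2.
s=0.000000, y=-0.430000:
  k1 = f(0.000000, -0.430000) = 2.060000
  k2 = f(0.255000, 0.095300) = 1.481991
  y ← -0.430000 + 0.51·1.481991 = 0.325815
s=0.510000, y=0.325815:
  k1 = f(0.510000, 0.325815) = 1.096758
  k2 = f(0.765000, 0.605489) = 0.570364
  y ← 0.325815 + 0.51·0.570364 = 0.616701
s=1.020000, y=0.616701:
  k1 = f(1.020000, 0.616701) = 0.236385
  k2 = f(1.275000, 0.676980) = -0.201832
  y ← 0.616701 + 0.51·(-0.201832) = 0.513767
y(1.53) ≈ 0.5138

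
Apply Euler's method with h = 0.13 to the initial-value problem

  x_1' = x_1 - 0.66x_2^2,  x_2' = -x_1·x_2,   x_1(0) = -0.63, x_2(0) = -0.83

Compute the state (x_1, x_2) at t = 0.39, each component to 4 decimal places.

Euler on (x_1,x_2): x_1_{n+1} = x_1_n + h·x_1', x_2_{n+1} = x_2_n + h·x_2'.
0.000000: (-0.630000, -0.830000); f=(-1.084674, -0.522900) → (-0.771008, -0.897977)
0.130000: (-0.771008, -0.897977); f=(-1.303207, -0.692347) → (-0.940425, -0.987982)
0.260000: (-0.940425, -0.987982); f=(-1.584656, -0.929123) → (-1.146430, -1.108768)
(x_1(0.39), x_2(0.39)) ≈ (-1.1464, -1.1088)

-1.1464, -1.1088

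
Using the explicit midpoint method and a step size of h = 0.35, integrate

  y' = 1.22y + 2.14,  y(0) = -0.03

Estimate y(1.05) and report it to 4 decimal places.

4.2787

Midpoint: k1 = f(s_n, y_n); k2 = f(s_n + h/2, y_n + (h/2)·k1); y_{n+1} = y_n + h·k2.
s=0.000000, y=-0.030000:
  k1 = f(0.000000, -0.030000) = 2.103400
  k2 = f(0.175000, 0.338095) = 2.552476
  y ← -0.030000 + 0.35·2.552476 = 0.863367
s=0.350000, y=0.863367:
  k1 = f(0.350000, 0.863367) = 3.193307
  k2 = f(0.525000, 1.422195) = 3.875078
  y ← 0.863367 + 0.35·3.875078 = 2.219644
s=0.700000, y=2.219644:
  k1 = f(0.700000, 2.219644) = 4.847966
  k2 = f(0.875000, 3.068038) = 5.883006
  y ← 2.219644 + 0.35·5.883006 = 4.278696
y(1.05) ≈ 4.2787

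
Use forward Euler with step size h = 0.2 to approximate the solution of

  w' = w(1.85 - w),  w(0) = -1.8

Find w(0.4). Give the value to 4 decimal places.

Euler: w_{n+1} = w_n + h·f(s_n, w_n).
s=0.000000, w=-1.800000: f=-6.570000 → w ← -1.800000 + 0.2·(-6.570000) = -3.114000
s=0.200000, w=-3.114000: f=-15.457896 → w ← -3.114000 + 0.2·(-15.457896) = -6.205579
w(0.4) ≈ -6.2056

-6.2056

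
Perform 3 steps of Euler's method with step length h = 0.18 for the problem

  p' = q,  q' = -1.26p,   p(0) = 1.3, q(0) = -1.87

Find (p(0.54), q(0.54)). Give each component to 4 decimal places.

0.1447, -2.5135

Euler on (p,q): p_{n+1} = p_n + h·p', q_{n+1} = q_n + h·q'.
0.000000: (1.300000, -1.870000); f=(-1.870000, -1.638000) → (0.963400, -2.164840)
0.180000: (0.963400, -2.164840); f=(-2.164840, -1.213884) → (0.573729, -2.383339)
0.360000: (0.573729, -2.383339); f=(-2.383339, -0.722898) → (0.144728, -2.513461)
(p(0.54), q(0.54)) ≈ (0.1447, -2.5135)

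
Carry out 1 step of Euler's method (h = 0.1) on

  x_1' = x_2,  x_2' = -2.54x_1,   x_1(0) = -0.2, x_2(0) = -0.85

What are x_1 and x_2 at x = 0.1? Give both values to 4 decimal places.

Euler on (x_1,x_2): x_1_{n+1} = x_1_n + h·x_1', x_2_{n+1} = x_2_n + h·x_2'.
0.000000: (-0.200000, -0.850000); f=(-0.850000, 0.508000) → (-0.285000, -0.799200)
(x_1(0.1), x_2(0.1)) ≈ (-0.2850, -0.7992)

-0.2850, -0.7992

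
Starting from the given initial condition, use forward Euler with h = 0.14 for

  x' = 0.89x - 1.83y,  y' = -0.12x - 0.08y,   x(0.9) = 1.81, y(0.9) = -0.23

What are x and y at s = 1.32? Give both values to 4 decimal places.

2.7975, -0.3276

Euler on (x,y): x_{n+1} = x_n + h·x', y_{n+1} = y_n + h·y'.
0.900000: (1.810000, -0.230000); f=(2.031800, -0.198800) → (2.094452, -0.257832)
1.040000: (2.094452, -0.257832); f=(2.335895, -0.230708) → (2.421477, -0.290131)
1.180000: (2.421477, -0.290131); f=(2.686055, -0.267367) → (2.797525, -0.327562)
(x(1.32), y(1.32)) ≈ (2.7975, -0.3276)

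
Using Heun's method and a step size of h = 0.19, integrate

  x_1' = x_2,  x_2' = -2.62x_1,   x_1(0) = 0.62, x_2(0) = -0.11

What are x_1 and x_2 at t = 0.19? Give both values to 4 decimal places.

0.5698, -0.4134

Heun on (x_1,x_2): k1 = f(t_n, state_n); k2 = f(t_n + h, state_n + h·k1); state_{n+1} = state_n + (h/2)·(k1 + k2).
0.000000: (0.620000, -0.110000)
  k1 = (-0.110000, -1.624400)
  predictor → (0.599100, -0.418636)
  k2 = (-0.418636, -1.569642)
  → (0.569780, -0.413434)
(x_1(0.19), x_2(0.19)) ≈ (0.5698, -0.4134)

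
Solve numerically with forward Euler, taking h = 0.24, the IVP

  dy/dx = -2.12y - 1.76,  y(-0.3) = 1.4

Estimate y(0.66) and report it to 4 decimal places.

Euler: y_{n+1} = y_n + h·f(x_n, y_n).
x=-0.300000, y=1.400000: f=-4.728000 → y ← 1.400000 + 0.24·(-4.728000) = 0.265280
x=-0.060000, y=0.265280: f=-2.322394 → y ← 0.265280 + 0.24·(-2.322394) = -0.292094
x=0.180000, y=-0.292094: f=-1.140760 → y ← -0.292094 + 0.24·(-1.140760) = -0.565877
x=0.420000, y=-0.565877: f=-0.560341 → y ← -0.565877 + 0.24·(-0.560341) = -0.700359
y(0.66) ≈ -0.7004

-0.7004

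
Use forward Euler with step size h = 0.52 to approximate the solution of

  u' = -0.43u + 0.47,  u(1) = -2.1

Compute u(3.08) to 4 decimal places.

-0.0672

Euler: u_{n+1} = u_n + h·f(t_n, u_n).
t=1.000000, u=-2.100000: f=1.373000 → u ← -2.100000 + 0.52·1.373000 = -1.386040
t=1.520000, u=-1.386040: f=1.065997 → u ← -1.386040 + 0.52·1.065997 = -0.831721
t=2.040000, u=-0.831721: f=0.827640 → u ← -0.831721 + 0.52·0.827640 = -0.401349
t=2.560000, u=-0.401349: f=0.642580 → u ← -0.401349 + 0.52·0.642580 = -0.067207
u(3.08) ≈ -0.0672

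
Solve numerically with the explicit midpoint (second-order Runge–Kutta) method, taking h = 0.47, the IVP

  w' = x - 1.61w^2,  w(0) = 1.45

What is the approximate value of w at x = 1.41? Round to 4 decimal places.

1.1050

Midpoint: k1 = f(x_n, w_n); k2 = f(x_n + h/2, w_n + (h/2)·k1); w_{n+1} = w_n + h·k2.
x=0.000000, w=1.450000:
  k1 = f(0.000000, 1.450000) = -3.385025
  k2 = f(0.235000, 0.654519) = -0.454716
  w ← 1.450000 + 0.47·(-0.454716) = 1.236283
x=0.470000, w=1.236283:
  k1 = f(0.470000, 1.236283) = -1.990718
  k2 = f(0.705000, 0.768465) = -0.245766
  w ← 1.236283 + 0.47·(-0.245766) = 1.120773
x=0.940000, w=1.120773:
  k1 = f(0.940000, 1.120773) = -1.082374
  k2 = f(1.175000, 0.866415) = -0.033588
  w ← 1.120773 + 0.47·(-0.033588) = 1.104987
w(1.41) ≈ 1.1050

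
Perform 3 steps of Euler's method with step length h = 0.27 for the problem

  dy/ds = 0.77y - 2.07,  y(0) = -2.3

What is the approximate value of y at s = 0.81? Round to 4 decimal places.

Euler: y_{n+1} = y_n + h·f(s_n, y_n).
s=0.000000, y=-2.300000: f=-3.841000 → y ← -2.300000 + 0.27·(-3.841000) = -3.337070
s=0.270000, y=-3.337070: f=-4.639544 → y ← -3.337070 + 0.27·(-4.639544) = -4.589747
s=0.540000, y=-4.589747: f=-5.604105 → y ← -4.589747 + 0.27·(-5.604105) = -6.102855
y(0.81) ≈ -6.1029

-6.1029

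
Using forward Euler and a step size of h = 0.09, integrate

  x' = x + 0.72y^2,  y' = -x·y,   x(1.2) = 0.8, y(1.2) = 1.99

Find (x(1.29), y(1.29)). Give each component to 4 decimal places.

Euler on (x,y): x_{n+1} = x_n + h·x', y_{n+1} = y_n + h·y'.
1.200000: (0.800000, 1.990000); f=(3.651272, -1.592000) → (1.128614, 1.846720)
(x(1.29), y(1.29)) ≈ (1.1286, 1.8467)

1.1286, 1.8467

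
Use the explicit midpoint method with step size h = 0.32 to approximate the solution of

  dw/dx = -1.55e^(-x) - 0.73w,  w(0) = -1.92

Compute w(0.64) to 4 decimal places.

-1.7638

Midpoint: k1 = f(x_n, w_n); k2 = f(x_n + h/2, w_n + (h/2)·k1); w_{n+1} = w_n + h·k2.
x=0.000000, w=-1.920000:
  k1 = f(0.000000, -1.920000) = -0.148400
  k2 = f(0.160000, -1.943744) = 0.098110
  w ← -1.920000 + 0.32·0.098110 = -1.888605
x=0.320000, w=-1.888605:
  k1 = f(0.320000, -1.888605) = 0.253150
  k2 = f(0.480000, -1.848101) = 0.389999
  w ← -1.888605 + 0.32·0.389999 = -1.763805
w(0.64) ≈ -1.7638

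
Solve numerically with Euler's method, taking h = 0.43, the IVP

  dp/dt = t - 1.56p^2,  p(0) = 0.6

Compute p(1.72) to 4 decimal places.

Euler: p_{n+1} = p_n + h·f(t_n, p_n).
t=0.000000, p=0.600000: f=-0.561600 → p ← 0.600000 + 0.43·(-0.561600) = 0.358512
t=0.430000, p=0.358512: f=0.229492 → p ← 0.358512 + 0.43·0.229492 = 0.457194
t=0.860000, p=0.457194: f=0.533920 → p ← 0.457194 + 0.43·0.533920 = 0.686779
t=1.290000, p=0.686779: f=0.554202 → p ← 0.686779 + 0.43·0.554202 = 0.925086
p(1.72) ≈ 0.9251

0.9251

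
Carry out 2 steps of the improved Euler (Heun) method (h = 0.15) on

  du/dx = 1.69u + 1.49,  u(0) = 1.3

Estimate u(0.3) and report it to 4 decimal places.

Heun: k1 = f(x_n, u_n); k2 = f(x_n + h, u_n + h·k1); u_{n+1} = u_n + (h/2)·(k1 + k2).
x=0.000000, u=1.300000:
  k1 = f(0.000000, 1.300000) = 3.687000
  k2 = f(0.150000, 1.853050) = 4.621654
  u ← 1.300000 + (0.15/2)·(3.687000 + 4.621654) = 1.923149
x=0.150000, u=1.923149:
  k1 = f(0.150000, 1.923149) = 4.740122
  k2 = f(0.300000, 2.634167) = 5.941743
  u ← 1.923149 + (0.15/2)·(4.740122 + 5.941743) = 2.724289
u(0.3) ≈ 2.7243

2.7243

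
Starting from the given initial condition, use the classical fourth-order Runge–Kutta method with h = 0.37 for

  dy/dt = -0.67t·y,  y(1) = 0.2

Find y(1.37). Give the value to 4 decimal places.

RK4: k1 = f(t_n, y_n); k2 = f(t_n + h/2, y_n + (h/2)·k1); k3 = f(t_n + h/2, y_n + (h/2)·k2); k4 = f(t_n + h, y_n + h·k3); y_{n+1} = y_n + (h/6)·(k1 + 2k2 + 2k3 + k4).
t=1.000000, y=0.200000:
  k1 = f(1.000000, 0.200000) = -0.134000
  k2 = f(1.185000, 0.175210) = -0.139108
  k3 = f(1.185000, 0.174265) = -0.138358
  k4 = f(1.370000, 0.148808) = -0.136591
  y ← 0.200000 + (0.37/6)·(k1 + 2k2 + 2k3 + k4) = 0.149093
y(1.37) ≈ 0.1491

0.1491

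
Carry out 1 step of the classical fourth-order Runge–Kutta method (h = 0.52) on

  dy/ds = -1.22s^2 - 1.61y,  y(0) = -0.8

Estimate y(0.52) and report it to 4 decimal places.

RK4: k1 = f(s_n, y_n); k2 = f(s_n + h/2, y_n + (h/2)·k1); k3 = f(s_n + h/2, y_n + (h/2)·k2); k4 = f(s_n + h, y_n + h·k3); y_{n+1} = y_n + (h/6)·(k1 + 2k2 + 2k3 + k4).
s=0.000000, y=-0.800000:
  k1 = f(0.000000, -0.800000) = 1.288000
  k2 = f(0.260000, -0.465120) = 0.666371
  k3 = f(0.260000, -0.626743) = 0.926585
  k4 = f(0.520000, -0.318176) = 0.182375
  y ← -0.800000 + (0.52/6)·(k1 + 2k2 + 2k3 + k4) = -0.396455
y(0.52) ≈ -0.3965

-0.3965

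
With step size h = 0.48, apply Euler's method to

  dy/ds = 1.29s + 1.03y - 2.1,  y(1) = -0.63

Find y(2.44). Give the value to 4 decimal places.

Euler: y_{n+1} = y_n + h·f(s_n, y_n).
s=1.000000, y=-0.630000: f=-1.458900 → y ← -0.630000 + 0.48·(-1.458900) = -1.330272
s=1.480000, y=-1.330272: f=-1.560980 → y ← -1.330272 + 0.48·(-1.560980) = -2.079542
s=1.960000, y=-2.079542: f=-1.713529 → y ← -2.079542 + 0.48·(-1.713529) = -2.902036
y(2.44) ≈ -2.9020

-2.9020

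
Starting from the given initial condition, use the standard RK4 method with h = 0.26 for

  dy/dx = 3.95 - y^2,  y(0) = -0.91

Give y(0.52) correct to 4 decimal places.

RK4: k1 = f(x_n, y_n); k2 = f(x_n + h/2, y_n + (h/2)·k1); k3 = f(x_n + h/2, y_n + (h/2)·k2); k4 = f(x_n + h, y_n + h·k3); y_{n+1} = y_n + (h/6)·(k1 + 2k2 + 2k3 + k4).
x=0.000000, y=-0.910000:
  k1 = f(0.000000, -0.910000) = 3.121900
  k2 = f(0.130000, -0.504153) = 3.695830
  k3 = f(0.130000, -0.429542) = 3.765494
  k4 = f(0.260000, 0.069028) = 3.945235
  y ← -0.910000 + (0.26/6)·(k1 + 2k2 + 2k3 + k4) = 0.042891
x=0.260000, y=0.042891:
  k1 = f(0.260000, 0.042891) = 3.948160
  k2 = f(0.390000, 0.556151) = 3.640696
  k3 = f(0.390000, 0.516181) = 3.683557
  k4 = f(0.520000, 1.000615) = 2.948769
  y ← 0.042891 + (0.26/6)·(k1 + 2k2 + 2k3 + k4) = 0.976526
y(0.52) ≈ 0.9765

0.9765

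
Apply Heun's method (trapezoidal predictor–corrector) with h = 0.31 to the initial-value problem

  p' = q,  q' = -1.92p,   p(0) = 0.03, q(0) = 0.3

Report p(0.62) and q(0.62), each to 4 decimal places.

0.1880, 0.1594

Heun on (p,q): k1 = f(s_n, state_n); k2 = f(s_n + h, state_n + h·k1); state_{n+1} = state_n + (h/2)·(k1 + k2).
0.000000: (0.030000, 0.300000)
  k1 = (0.300000, -0.057600)
  predictor → (0.123000, 0.282144)
  k2 = (0.282144, -0.236160)
  → (0.120232, 0.254467)
0.310000: (0.120232, 0.254467)
  k1 = (0.254467, -0.230846)
  predictor → (0.199117, 0.182905)
  k2 = (0.182905, -0.382305)
  → (0.188025, 0.159429)
(p(0.62), q(0.62)) ≈ (0.1880, 0.1594)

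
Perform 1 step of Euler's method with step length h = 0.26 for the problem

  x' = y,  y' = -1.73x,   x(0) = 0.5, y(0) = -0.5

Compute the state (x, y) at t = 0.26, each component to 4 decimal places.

Euler on (x,y): x_{n+1} = x_n + h·x', y_{n+1} = y_n + h·y'.
0.000000: (0.500000, -0.500000); f=(-0.500000, -0.865000) → (0.370000, -0.724900)
(x(0.26), y(0.26)) ≈ (0.3700, -0.7249)

0.3700, -0.7249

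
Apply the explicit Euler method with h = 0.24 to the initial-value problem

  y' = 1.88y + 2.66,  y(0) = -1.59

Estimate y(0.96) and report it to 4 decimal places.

-2.1915

Euler: y_{n+1} = y_n + h·f(t_n, y_n).
t=0.000000, y=-1.590000: f=-0.329200 → y ← -1.590000 + 0.24·(-0.329200) = -1.669008
t=0.240000, y=-1.669008: f=-0.477735 → y ← -1.669008 + 0.24·(-0.477735) = -1.783664
t=0.480000, y=-1.783664: f=-0.693289 → y ← -1.783664 + 0.24·(-0.693289) = -1.950054
t=0.720000, y=-1.950054: f=-1.006101 → y ← -1.950054 + 0.24·(-1.006101) = -2.191518
y(0.96) ≈ -2.1915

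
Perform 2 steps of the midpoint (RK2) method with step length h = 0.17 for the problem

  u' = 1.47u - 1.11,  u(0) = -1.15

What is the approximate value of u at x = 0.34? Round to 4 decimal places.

-2.3717

Midpoint: k1 = f(x_n, u_n); k2 = f(x_n + h/2, u_n + (h/2)·k1); u_{n+1} = u_n + h·k2.
x=0.000000, u=-1.150000:
  k1 = f(0.000000, -1.150000) = -2.800500
  k2 = f(0.085000, -1.388042) = -3.150422
  u ← -1.150000 + 0.17·(-3.150422) = -1.685572
x=0.170000, u=-1.685572:
  k1 = f(0.170000, -1.685572) = -3.587791
  k2 = f(0.255000, -1.990534) = -4.036085
  u ← -1.685572 + 0.17·(-4.036085) = -2.371706
u(0.34) ≈ -2.3717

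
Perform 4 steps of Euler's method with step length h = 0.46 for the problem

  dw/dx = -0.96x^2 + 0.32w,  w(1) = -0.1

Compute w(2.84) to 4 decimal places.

-6.4477

Euler: w_{n+1} = w_n + h·f(x_n, w_n).
x=1.000000, w=-0.100000: f=-0.992000 → w ← -0.100000 + 0.46·(-0.992000) = -0.556320
x=1.460000, w=-0.556320: f=-2.224358 → w ← -0.556320 + 0.46·(-2.224358) = -1.579525
x=1.920000, w=-1.579525: f=-4.044392 → w ← -1.579525 + 0.46·(-4.044392) = -3.439945
x=2.380000, w=-3.439945: f=-6.538606 → w ← -3.439945 + 0.46·(-6.538606) = -6.447704
w(2.84) ≈ -6.4477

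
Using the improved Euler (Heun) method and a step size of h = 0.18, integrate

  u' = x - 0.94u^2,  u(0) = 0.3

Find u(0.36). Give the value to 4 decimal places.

Heun: k1 = f(x_n, u_n); k2 = f(x_n + h, u_n + h·k1); u_{n+1} = u_n + (h/2)·(k1 + k2).
x=0.000000, u=0.300000:
  k1 = f(0.000000, 0.300000) = -0.084600
  k2 = f(0.180000, 0.284772) = 0.103771
  u ← 0.300000 + (0.18/2)·(-0.084600 + 0.103771) = 0.301725
x=0.180000, u=0.301725:
  k1 = f(0.180000, 0.301725) = 0.094424
  k2 = f(0.360000, 0.318722) = 0.264511
  u ← 0.301725 + (0.18/2)·(0.094424 + 0.264511) = 0.334030
u(0.36) ≈ 0.3340

0.3340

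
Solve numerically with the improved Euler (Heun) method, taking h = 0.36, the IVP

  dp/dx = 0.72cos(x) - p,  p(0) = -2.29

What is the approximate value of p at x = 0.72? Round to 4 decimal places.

-0.8185

Heun: k1 = f(x_n, p_n); k2 = f(x_n + h, p_n + h·k1); p_{n+1} = p_n + (h/2)·(k1 + k2).
x=0.000000, p=-2.290000:
  k1 = f(0.000000, -2.290000) = 3.010000
  k2 = f(0.360000, -1.206400) = 1.880246
  p ← -2.290000 + (0.36/2)·(3.010000 + 1.880246) = -1.409756
x=0.360000, p=-1.409756:
  k1 = f(0.360000, -1.409756) = 2.083601
  k2 = f(0.720000, -0.659659) = 1.200959
  p ← -1.409756 + (0.36/2)·(2.083601 + 1.200959) = -0.818535
p(0.72) ≈ -0.8185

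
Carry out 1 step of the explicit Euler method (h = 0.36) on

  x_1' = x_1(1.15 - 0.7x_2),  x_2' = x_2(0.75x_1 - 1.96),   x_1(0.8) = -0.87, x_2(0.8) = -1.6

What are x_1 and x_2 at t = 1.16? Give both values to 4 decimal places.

Euler on (x_1,x_2): x_1_{n+1} = x_1_n + h·x_1', x_2_{n+1} = x_2_n + h·x_2'.
0.800000: (-0.870000, -1.600000); f=(-1.974900, 4.180000) → (-1.580964, -0.095200)
(x_1(1.16), x_2(1.16)) ≈ (-1.5810, -0.0952)

-1.5810, -0.0952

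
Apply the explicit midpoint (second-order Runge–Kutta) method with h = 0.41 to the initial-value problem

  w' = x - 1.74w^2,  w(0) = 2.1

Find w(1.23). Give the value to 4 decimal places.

Midpoint: k1 = f(x_n, w_n); k2 = f(x_n + h/2, w_n + (h/2)·k1); w_{n+1} = w_n + h·k2.
x=0.000000, w=2.100000:
  k1 = f(0.000000, 2.100000) = -7.673400
  k2 = f(0.205000, 0.526953) = -0.278162
  w ← 2.100000 + 0.41·(-0.278162) = 1.985953
x=0.410000, w=1.985953:
  k1 = f(0.410000, 1.985953) = -6.452579
  k2 = f(0.615000, 0.663175) = -0.150253
  w ← 1.985953 + 0.41·(-0.150253) = 1.924350
x=0.820000, w=1.924350:
  k1 = f(0.820000, 1.924350) = -5.623432
  k2 = f(1.025000, 0.771546) = -0.010793
  w ← 1.924350 + 0.41·(-0.010793) = 1.919924
w(1.23) ≈ 1.9199

1.9199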